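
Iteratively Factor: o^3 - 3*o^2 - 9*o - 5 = (o + 1)*(o^2 - 4*o - 5) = (o + 1)^2*(o - 5)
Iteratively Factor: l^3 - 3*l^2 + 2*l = (l - 2)*(l^2 - l) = (l - 2)*(l - 1)*(l)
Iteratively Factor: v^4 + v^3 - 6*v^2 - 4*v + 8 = (v - 1)*(v^3 + 2*v^2 - 4*v - 8) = (v - 1)*(v + 2)*(v^2 - 4) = (v - 1)*(v + 2)^2*(v - 2)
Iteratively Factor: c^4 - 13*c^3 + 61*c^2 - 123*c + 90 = (c - 2)*(c^3 - 11*c^2 + 39*c - 45) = (c - 3)*(c - 2)*(c^2 - 8*c + 15) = (c - 3)^2*(c - 2)*(c - 5)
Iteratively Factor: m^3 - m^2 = (m)*(m^2 - m) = m*(m - 1)*(m)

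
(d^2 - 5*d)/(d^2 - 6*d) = (d - 5)/(d - 6)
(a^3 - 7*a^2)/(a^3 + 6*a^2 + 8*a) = a*(a - 7)/(a^2 + 6*a + 8)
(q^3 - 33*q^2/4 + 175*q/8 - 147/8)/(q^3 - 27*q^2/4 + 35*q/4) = (2*q^2 - 13*q + 21)/(2*q*(q - 5))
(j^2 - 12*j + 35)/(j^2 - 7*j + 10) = (j - 7)/(j - 2)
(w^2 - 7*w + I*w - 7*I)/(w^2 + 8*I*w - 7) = (w - 7)/(w + 7*I)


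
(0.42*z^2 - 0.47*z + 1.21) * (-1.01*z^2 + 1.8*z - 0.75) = -0.4242*z^4 + 1.2307*z^3 - 2.3831*z^2 + 2.5305*z - 0.9075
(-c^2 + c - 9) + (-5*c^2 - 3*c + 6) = -6*c^2 - 2*c - 3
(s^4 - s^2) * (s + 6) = s^5 + 6*s^4 - s^3 - 6*s^2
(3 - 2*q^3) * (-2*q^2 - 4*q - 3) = 4*q^5 + 8*q^4 + 6*q^3 - 6*q^2 - 12*q - 9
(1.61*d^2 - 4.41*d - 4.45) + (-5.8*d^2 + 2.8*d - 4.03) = -4.19*d^2 - 1.61*d - 8.48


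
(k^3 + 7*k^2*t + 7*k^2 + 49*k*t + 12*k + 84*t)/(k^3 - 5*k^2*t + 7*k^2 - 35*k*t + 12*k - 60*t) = (-k - 7*t)/(-k + 5*t)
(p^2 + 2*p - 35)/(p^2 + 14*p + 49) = (p - 5)/(p + 7)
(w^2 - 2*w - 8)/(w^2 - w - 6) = (w - 4)/(w - 3)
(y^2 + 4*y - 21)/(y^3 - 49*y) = (y - 3)/(y*(y - 7))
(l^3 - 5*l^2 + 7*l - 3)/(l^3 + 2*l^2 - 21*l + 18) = (l - 1)/(l + 6)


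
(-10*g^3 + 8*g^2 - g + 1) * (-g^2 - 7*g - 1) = 10*g^5 + 62*g^4 - 45*g^3 - 2*g^2 - 6*g - 1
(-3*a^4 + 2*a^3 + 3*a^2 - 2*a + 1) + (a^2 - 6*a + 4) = -3*a^4 + 2*a^3 + 4*a^2 - 8*a + 5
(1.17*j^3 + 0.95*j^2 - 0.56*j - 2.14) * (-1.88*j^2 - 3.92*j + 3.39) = -2.1996*j^5 - 6.3724*j^4 + 1.2951*j^3 + 9.4389*j^2 + 6.4904*j - 7.2546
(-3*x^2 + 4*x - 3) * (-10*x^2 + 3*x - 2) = 30*x^4 - 49*x^3 + 48*x^2 - 17*x + 6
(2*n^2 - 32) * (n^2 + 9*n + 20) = 2*n^4 + 18*n^3 + 8*n^2 - 288*n - 640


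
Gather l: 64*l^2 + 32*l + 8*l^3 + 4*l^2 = 8*l^3 + 68*l^2 + 32*l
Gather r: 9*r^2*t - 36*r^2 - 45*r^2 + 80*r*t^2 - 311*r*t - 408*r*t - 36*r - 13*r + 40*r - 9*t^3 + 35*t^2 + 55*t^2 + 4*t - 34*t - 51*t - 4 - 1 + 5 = r^2*(9*t - 81) + r*(80*t^2 - 719*t - 9) - 9*t^3 + 90*t^2 - 81*t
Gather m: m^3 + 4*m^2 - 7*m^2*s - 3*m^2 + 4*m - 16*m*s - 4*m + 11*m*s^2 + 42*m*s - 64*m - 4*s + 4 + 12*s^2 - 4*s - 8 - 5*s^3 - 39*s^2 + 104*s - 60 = m^3 + m^2*(1 - 7*s) + m*(11*s^2 + 26*s - 64) - 5*s^3 - 27*s^2 + 96*s - 64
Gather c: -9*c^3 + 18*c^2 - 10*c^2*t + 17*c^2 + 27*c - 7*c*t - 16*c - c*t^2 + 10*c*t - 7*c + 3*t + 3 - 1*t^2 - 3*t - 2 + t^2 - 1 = -9*c^3 + c^2*(35 - 10*t) + c*(-t^2 + 3*t + 4)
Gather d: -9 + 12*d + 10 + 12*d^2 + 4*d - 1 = 12*d^2 + 16*d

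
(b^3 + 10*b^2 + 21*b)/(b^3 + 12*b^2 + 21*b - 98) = b*(b + 3)/(b^2 + 5*b - 14)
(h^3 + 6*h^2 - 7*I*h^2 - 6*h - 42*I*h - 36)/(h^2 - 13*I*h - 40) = (h^3 + h^2*(6 - 7*I) + h*(-6 - 42*I) - 36)/(h^2 - 13*I*h - 40)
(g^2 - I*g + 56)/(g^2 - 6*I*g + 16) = (g + 7*I)/(g + 2*I)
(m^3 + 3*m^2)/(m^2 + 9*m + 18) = m^2/(m + 6)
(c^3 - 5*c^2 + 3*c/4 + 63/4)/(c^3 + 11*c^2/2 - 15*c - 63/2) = (c - 7/2)/(c + 7)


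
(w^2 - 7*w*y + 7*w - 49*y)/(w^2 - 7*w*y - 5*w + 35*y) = (w + 7)/(w - 5)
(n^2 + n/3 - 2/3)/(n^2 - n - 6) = (-n^2 - n/3 + 2/3)/(-n^2 + n + 6)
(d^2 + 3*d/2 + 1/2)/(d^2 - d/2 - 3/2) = (2*d + 1)/(2*d - 3)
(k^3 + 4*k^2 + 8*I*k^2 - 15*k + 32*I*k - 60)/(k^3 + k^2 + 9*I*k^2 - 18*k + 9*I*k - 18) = (k^2 + k*(4 + 5*I) + 20*I)/(k^2 + k*(1 + 6*I) + 6*I)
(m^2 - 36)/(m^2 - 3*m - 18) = (m + 6)/(m + 3)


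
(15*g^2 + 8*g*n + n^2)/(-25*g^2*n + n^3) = (-3*g - n)/(n*(5*g - n))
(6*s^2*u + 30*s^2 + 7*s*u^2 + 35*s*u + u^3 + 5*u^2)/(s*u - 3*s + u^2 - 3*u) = (6*s*u + 30*s + u^2 + 5*u)/(u - 3)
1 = 1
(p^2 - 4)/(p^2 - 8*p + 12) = (p + 2)/(p - 6)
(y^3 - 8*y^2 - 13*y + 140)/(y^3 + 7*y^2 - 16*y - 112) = (y^2 - 12*y + 35)/(y^2 + 3*y - 28)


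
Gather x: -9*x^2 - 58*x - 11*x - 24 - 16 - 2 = -9*x^2 - 69*x - 42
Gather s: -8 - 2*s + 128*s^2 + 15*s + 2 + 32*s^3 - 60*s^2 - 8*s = 32*s^3 + 68*s^2 + 5*s - 6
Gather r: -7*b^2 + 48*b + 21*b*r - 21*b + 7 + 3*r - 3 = -7*b^2 + 27*b + r*(21*b + 3) + 4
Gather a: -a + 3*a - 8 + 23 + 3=2*a + 18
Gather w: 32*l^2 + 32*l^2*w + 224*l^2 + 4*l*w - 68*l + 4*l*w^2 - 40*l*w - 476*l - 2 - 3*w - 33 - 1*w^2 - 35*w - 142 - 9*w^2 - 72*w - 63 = 256*l^2 - 544*l + w^2*(4*l - 10) + w*(32*l^2 - 36*l - 110) - 240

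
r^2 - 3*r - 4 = (r - 4)*(r + 1)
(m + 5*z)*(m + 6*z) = m^2 + 11*m*z + 30*z^2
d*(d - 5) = d^2 - 5*d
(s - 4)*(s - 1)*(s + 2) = s^3 - 3*s^2 - 6*s + 8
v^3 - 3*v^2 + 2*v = v*(v - 2)*(v - 1)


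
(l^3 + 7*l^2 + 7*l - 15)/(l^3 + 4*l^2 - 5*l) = (l + 3)/l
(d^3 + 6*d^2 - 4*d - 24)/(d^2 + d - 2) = (d^2 + 4*d - 12)/(d - 1)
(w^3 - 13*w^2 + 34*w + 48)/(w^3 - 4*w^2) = (w^3 - 13*w^2 + 34*w + 48)/(w^2*(w - 4))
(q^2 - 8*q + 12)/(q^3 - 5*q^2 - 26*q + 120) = (q - 2)/(q^2 + q - 20)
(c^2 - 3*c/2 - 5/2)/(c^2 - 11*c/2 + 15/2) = (c + 1)/(c - 3)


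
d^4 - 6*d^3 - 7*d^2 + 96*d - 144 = (d - 4)*(d - 3)^2*(d + 4)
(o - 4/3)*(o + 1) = o^2 - o/3 - 4/3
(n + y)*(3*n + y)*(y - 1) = 3*n^2*y - 3*n^2 + 4*n*y^2 - 4*n*y + y^3 - y^2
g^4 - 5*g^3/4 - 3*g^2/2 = g^2*(g - 2)*(g + 3/4)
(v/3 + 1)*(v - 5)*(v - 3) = v^3/3 - 5*v^2/3 - 3*v + 15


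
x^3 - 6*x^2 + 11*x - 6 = (x - 3)*(x - 2)*(x - 1)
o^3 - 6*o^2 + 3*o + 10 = (o - 5)*(o - 2)*(o + 1)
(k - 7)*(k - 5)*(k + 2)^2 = k^4 - 8*k^3 - 9*k^2 + 92*k + 140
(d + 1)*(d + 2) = d^2 + 3*d + 2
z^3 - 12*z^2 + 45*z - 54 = (z - 6)*(z - 3)^2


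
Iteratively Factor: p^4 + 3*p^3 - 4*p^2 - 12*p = (p + 3)*(p^3 - 4*p) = p*(p + 3)*(p^2 - 4) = p*(p - 2)*(p + 3)*(p + 2)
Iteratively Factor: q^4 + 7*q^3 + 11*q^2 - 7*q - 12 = (q - 1)*(q^3 + 8*q^2 + 19*q + 12) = (q - 1)*(q + 1)*(q^2 + 7*q + 12) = (q - 1)*(q + 1)*(q + 4)*(q + 3)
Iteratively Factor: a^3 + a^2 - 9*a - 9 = (a + 3)*(a^2 - 2*a - 3) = (a + 1)*(a + 3)*(a - 3)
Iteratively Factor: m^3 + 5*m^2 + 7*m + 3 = (m + 1)*(m^2 + 4*m + 3) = (m + 1)^2*(m + 3)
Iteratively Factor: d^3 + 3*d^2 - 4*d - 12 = (d - 2)*(d^2 + 5*d + 6) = (d - 2)*(d + 3)*(d + 2)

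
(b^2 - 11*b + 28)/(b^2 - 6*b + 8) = (b - 7)/(b - 2)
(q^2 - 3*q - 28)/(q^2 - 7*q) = (q + 4)/q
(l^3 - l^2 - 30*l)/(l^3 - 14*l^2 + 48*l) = (l + 5)/(l - 8)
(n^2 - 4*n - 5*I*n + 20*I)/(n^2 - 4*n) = (n - 5*I)/n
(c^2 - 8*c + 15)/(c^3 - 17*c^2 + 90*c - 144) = (c - 5)/(c^2 - 14*c + 48)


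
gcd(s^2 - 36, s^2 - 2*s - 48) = s + 6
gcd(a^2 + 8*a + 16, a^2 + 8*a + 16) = a^2 + 8*a + 16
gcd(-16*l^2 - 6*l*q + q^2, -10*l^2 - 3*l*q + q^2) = 2*l + q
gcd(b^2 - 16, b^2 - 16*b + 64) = 1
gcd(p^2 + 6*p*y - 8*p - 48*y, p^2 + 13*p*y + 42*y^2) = p + 6*y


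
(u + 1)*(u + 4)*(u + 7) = u^3 + 12*u^2 + 39*u + 28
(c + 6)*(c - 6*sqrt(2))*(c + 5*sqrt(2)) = c^3 - sqrt(2)*c^2 + 6*c^2 - 60*c - 6*sqrt(2)*c - 360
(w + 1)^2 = w^2 + 2*w + 1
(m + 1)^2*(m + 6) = m^3 + 8*m^2 + 13*m + 6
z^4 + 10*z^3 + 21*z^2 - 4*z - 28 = (z - 1)*(z + 2)^2*(z + 7)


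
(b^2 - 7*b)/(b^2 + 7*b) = (b - 7)/(b + 7)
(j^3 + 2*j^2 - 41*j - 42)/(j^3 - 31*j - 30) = (j + 7)/(j + 5)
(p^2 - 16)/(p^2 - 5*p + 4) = (p + 4)/(p - 1)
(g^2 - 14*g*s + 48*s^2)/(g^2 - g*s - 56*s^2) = (g - 6*s)/(g + 7*s)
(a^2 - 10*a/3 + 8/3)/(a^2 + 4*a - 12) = (a - 4/3)/(a + 6)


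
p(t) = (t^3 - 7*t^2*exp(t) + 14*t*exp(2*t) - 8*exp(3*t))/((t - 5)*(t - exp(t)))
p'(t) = (-7*t^2*exp(t) + 3*t^2 + 28*t*exp(2*t) - 14*t*exp(t) - 24*exp(3*t) + 14*exp(2*t))/((t - 5)*(t - exp(t))) + (exp(t) - 1)*(t^3 - 7*t^2*exp(t) + 14*t*exp(2*t) - 8*exp(3*t))/((t - 5)*(t - exp(t))^2) - (t^3 - 7*t^2*exp(t) + 14*t*exp(2*t) - 8*exp(3*t))/((t - 5)^2*(t - exp(t)))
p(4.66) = -253941.13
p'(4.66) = -1261490.48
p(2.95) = -1263.82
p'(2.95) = -3247.56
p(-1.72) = -0.75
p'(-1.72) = 0.21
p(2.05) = -132.67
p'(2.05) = -325.45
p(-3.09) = -1.29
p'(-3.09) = 0.53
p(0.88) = -8.38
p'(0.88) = -18.43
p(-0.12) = -1.36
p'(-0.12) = -1.76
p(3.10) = -1862.48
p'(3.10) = -4845.58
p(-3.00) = -1.24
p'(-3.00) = 0.52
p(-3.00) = -1.24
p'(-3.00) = 0.52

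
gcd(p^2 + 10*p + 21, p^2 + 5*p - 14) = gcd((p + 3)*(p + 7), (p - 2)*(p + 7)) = p + 7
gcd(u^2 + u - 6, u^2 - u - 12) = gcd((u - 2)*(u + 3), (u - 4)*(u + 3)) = u + 3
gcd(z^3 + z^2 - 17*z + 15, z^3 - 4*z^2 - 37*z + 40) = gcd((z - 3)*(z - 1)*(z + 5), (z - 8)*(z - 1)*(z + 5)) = z^2 + 4*z - 5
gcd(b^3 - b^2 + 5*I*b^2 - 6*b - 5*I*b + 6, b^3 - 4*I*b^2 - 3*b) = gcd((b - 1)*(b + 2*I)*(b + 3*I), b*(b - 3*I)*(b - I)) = 1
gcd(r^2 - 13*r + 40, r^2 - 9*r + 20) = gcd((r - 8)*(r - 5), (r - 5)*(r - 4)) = r - 5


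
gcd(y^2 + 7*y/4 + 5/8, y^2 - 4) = 1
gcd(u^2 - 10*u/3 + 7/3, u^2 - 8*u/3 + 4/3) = 1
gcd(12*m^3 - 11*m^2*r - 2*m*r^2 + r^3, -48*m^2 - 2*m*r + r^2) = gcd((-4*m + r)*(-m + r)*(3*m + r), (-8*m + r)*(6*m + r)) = 1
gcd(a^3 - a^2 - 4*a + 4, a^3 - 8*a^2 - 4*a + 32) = a^2 - 4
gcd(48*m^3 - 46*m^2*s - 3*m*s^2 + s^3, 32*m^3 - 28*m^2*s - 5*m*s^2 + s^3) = 8*m^2 - 9*m*s + s^2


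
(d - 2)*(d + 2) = d^2 - 4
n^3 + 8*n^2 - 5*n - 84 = (n - 3)*(n + 4)*(n + 7)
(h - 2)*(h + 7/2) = h^2 + 3*h/2 - 7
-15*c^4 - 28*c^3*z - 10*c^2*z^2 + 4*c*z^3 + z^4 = (-3*c + z)*(c + z)^2*(5*c + z)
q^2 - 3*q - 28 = (q - 7)*(q + 4)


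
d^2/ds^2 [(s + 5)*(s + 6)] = 2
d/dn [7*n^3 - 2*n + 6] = 21*n^2 - 2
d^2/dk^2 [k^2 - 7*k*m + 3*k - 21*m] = 2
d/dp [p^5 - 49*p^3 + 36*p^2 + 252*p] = 5*p^4 - 147*p^2 + 72*p + 252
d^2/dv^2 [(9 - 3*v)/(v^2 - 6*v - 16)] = 6*(v - 3)*(-3*v^2 + 18*v + 4*(v - 3)^2 + 48)/(-v^2 + 6*v + 16)^3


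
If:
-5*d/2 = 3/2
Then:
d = -3/5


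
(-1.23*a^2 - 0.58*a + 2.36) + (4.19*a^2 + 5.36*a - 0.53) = 2.96*a^2 + 4.78*a + 1.83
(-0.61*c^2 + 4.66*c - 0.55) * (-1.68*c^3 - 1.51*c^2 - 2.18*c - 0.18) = 1.0248*c^5 - 6.9077*c^4 - 4.7828*c^3 - 9.2185*c^2 + 0.3602*c + 0.099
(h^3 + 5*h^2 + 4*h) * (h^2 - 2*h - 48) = h^5 + 3*h^4 - 54*h^3 - 248*h^2 - 192*h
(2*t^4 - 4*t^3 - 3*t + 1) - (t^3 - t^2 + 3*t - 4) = 2*t^4 - 5*t^3 + t^2 - 6*t + 5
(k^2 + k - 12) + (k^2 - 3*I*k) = 2*k^2 + k - 3*I*k - 12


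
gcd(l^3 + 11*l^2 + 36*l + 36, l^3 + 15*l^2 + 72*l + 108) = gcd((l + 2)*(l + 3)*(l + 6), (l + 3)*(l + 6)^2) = l^2 + 9*l + 18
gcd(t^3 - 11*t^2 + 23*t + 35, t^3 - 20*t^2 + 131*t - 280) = t^2 - 12*t + 35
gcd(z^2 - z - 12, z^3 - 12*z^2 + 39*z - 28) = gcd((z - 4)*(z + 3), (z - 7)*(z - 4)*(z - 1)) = z - 4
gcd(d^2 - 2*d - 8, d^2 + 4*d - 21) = 1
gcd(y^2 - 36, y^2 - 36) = y^2 - 36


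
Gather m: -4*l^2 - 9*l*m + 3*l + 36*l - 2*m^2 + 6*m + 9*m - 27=-4*l^2 + 39*l - 2*m^2 + m*(15 - 9*l) - 27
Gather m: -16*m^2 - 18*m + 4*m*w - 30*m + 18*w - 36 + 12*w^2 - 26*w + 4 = -16*m^2 + m*(4*w - 48) + 12*w^2 - 8*w - 32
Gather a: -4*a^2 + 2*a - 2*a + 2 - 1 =1 - 4*a^2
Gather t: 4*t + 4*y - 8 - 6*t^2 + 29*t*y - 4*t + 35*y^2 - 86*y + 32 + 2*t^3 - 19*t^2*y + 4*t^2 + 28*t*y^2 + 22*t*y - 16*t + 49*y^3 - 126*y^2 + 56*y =2*t^3 + t^2*(-19*y - 2) + t*(28*y^2 + 51*y - 16) + 49*y^3 - 91*y^2 - 26*y + 24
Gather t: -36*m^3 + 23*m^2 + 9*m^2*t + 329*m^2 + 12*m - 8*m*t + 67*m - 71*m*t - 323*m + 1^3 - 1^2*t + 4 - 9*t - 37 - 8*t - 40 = -36*m^3 + 352*m^2 - 244*m + t*(9*m^2 - 79*m - 18) - 72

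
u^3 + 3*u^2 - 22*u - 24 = (u - 4)*(u + 1)*(u + 6)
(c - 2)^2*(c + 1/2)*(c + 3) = c^4 - c^3/2 - 17*c^2/2 + 8*c + 6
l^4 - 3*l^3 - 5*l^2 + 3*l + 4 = (l - 4)*(l - 1)*(l + 1)^2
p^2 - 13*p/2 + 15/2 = (p - 5)*(p - 3/2)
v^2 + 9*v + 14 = (v + 2)*(v + 7)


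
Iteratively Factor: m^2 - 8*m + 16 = (m - 4)*(m - 4)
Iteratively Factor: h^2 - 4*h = (h - 4)*(h)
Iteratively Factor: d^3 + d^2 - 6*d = (d - 2)*(d^2 + 3*d) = (d - 2)*(d + 3)*(d)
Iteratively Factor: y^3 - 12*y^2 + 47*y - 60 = (y - 3)*(y^2 - 9*y + 20) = (y - 5)*(y - 3)*(y - 4)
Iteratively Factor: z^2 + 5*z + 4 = (z + 4)*(z + 1)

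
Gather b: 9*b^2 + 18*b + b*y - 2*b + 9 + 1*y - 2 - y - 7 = 9*b^2 + b*(y + 16)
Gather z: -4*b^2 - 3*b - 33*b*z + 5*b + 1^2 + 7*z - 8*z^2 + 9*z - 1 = -4*b^2 + 2*b - 8*z^2 + z*(16 - 33*b)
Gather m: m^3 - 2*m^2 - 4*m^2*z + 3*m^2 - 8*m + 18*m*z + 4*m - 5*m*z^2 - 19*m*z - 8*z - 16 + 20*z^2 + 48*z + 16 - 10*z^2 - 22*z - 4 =m^3 + m^2*(1 - 4*z) + m*(-5*z^2 - z - 4) + 10*z^2 + 18*z - 4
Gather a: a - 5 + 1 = a - 4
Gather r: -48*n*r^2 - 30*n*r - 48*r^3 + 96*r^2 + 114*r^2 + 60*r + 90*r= -48*r^3 + r^2*(210 - 48*n) + r*(150 - 30*n)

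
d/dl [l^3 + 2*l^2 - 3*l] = 3*l^2 + 4*l - 3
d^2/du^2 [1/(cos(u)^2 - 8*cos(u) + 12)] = 2*(-2*sin(u)^4 + 9*sin(u)^2 - 63*cos(u) + 3*cos(3*u) + 45)/((cos(u) - 6)^3*(cos(u) - 2)^3)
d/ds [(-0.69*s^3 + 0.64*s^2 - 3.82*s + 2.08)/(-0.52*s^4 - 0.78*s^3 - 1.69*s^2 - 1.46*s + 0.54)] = (-0.3588*s^6 + 0.6656*s^5 - 4.2939*s^4 + 0.382000000000001*s^3 - 3.6408*s^2 + 7.7216*s + 0.974)/(0.2704*s^8 + 0.8112*s^7 + 2.366*s^6 + 4.1548*s^5 + 4.5721*s^4 + 4.0924*s^3 + 0.3064*s^2 - 1.5768*s + 0.2916)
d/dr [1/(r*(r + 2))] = 2*(-r - 1)/(r^2*(r^2 + 4*r + 4))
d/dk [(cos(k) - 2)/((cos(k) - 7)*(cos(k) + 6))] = (cos(k)^2 - 4*cos(k) + 44)*sin(k)/((cos(k) - 7)^2*(cos(k) + 6)^2)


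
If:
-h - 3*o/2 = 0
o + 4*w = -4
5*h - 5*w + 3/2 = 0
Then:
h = -39/25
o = 26/25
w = -63/50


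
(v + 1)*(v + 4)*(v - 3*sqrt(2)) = v^3 - 3*sqrt(2)*v^2 + 5*v^2 - 15*sqrt(2)*v + 4*v - 12*sqrt(2)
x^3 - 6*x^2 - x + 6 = (x - 6)*(x - 1)*(x + 1)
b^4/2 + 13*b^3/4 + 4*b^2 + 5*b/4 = b*(b/2 + 1/2)*(b + 1/2)*(b + 5)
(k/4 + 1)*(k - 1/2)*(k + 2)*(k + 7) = k^4/4 + 25*k^3/8 + 87*k^2/8 + 31*k/4 - 7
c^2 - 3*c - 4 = (c - 4)*(c + 1)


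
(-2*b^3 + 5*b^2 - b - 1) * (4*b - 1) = -8*b^4 + 22*b^3 - 9*b^2 - 3*b + 1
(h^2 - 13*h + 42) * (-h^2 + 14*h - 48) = -h^4 + 27*h^3 - 272*h^2 + 1212*h - 2016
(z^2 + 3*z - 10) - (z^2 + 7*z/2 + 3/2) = -z/2 - 23/2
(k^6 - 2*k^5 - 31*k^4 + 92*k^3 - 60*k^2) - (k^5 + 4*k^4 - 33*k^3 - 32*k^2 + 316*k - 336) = k^6 - 3*k^5 - 35*k^4 + 125*k^3 - 28*k^2 - 316*k + 336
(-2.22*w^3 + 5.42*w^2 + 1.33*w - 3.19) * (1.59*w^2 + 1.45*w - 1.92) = -3.5298*w^5 + 5.3988*w^4 + 14.2361*w^3 - 13.55*w^2 - 7.1791*w + 6.1248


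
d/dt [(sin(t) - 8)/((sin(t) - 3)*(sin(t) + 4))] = (16*sin(t) + cos(t)^2 - 5)*cos(t)/((sin(t) - 3)^2*(sin(t) + 4)^2)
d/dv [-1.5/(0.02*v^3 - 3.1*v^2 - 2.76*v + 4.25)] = (0.09*v^2 - 9.3*v - 4.14)/(0.02*v^3 - 3.1*v^2 - 2.76*v + 4.25)^2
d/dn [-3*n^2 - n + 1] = -6*n - 1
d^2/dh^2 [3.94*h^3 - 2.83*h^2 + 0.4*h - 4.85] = 23.64*h - 5.66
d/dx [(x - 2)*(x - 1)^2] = (x - 1)*(3*x - 5)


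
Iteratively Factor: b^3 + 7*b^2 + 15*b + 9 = (b + 3)*(b^2 + 4*b + 3) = (b + 3)^2*(b + 1)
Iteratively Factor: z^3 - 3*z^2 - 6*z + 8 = (z - 4)*(z^2 + z - 2) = (z - 4)*(z - 1)*(z + 2)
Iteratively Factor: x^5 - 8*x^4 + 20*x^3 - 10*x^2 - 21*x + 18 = (x + 1)*(x^4 - 9*x^3 + 29*x^2 - 39*x + 18) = (x - 1)*(x + 1)*(x^3 - 8*x^2 + 21*x - 18) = (x - 2)*(x - 1)*(x + 1)*(x^2 - 6*x + 9) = (x - 3)*(x - 2)*(x - 1)*(x + 1)*(x - 3)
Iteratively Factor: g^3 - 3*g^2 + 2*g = (g - 1)*(g^2 - 2*g) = (g - 2)*(g - 1)*(g)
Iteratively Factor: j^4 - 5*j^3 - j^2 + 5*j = (j)*(j^3 - 5*j^2 - j + 5) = j*(j + 1)*(j^2 - 6*j + 5) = j*(j - 1)*(j + 1)*(j - 5)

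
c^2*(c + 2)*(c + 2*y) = c^4 + 2*c^3*y + 2*c^3 + 4*c^2*y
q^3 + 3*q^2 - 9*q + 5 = (q - 1)^2*(q + 5)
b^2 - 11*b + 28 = (b - 7)*(b - 4)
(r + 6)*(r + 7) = r^2 + 13*r + 42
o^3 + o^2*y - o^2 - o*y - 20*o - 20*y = (o - 5)*(o + 4)*(o + y)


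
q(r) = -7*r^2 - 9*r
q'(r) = -14*r - 9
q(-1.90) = -8.17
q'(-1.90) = 17.60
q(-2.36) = -17.75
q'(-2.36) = 24.04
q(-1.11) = 1.37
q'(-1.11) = 6.54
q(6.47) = -351.26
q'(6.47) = -99.58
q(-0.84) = 2.62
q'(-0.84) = 2.76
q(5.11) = -228.77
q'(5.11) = -80.54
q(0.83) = -12.29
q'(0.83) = -20.62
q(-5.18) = -141.21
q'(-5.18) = 63.52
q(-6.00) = -198.00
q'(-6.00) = 75.00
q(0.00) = 0.00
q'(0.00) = -9.00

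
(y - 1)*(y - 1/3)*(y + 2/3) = y^3 - 2*y^2/3 - 5*y/9 + 2/9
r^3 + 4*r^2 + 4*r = r*(r + 2)^2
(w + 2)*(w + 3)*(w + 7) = w^3 + 12*w^2 + 41*w + 42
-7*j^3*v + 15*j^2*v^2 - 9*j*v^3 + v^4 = v*(-7*j + v)*(-j + v)^2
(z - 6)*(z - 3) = z^2 - 9*z + 18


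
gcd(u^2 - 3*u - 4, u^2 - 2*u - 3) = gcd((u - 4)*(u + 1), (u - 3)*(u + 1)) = u + 1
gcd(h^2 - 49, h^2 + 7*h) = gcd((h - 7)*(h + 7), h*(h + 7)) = h + 7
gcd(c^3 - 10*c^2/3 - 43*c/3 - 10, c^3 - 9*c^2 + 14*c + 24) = c^2 - 5*c - 6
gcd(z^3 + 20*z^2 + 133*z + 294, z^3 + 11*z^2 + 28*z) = z + 7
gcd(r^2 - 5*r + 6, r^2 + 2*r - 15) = r - 3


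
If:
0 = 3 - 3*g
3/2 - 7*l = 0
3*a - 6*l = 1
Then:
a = 16/21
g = 1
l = 3/14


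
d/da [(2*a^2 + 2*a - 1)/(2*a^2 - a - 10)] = 3*(-2*a^2 - 12*a - 7)/(4*a^4 - 4*a^3 - 39*a^2 + 20*a + 100)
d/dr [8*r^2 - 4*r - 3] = 16*r - 4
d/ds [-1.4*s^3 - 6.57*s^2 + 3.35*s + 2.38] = -4.2*s^2 - 13.14*s + 3.35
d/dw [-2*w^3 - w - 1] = -6*w^2 - 1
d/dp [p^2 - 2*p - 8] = 2*p - 2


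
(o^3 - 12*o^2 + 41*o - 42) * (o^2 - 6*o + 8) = o^5 - 18*o^4 + 121*o^3 - 384*o^2 + 580*o - 336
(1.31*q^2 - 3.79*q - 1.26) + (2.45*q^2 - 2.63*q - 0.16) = 3.76*q^2 - 6.42*q - 1.42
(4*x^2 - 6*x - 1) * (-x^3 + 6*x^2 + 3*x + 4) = -4*x^5 + 30*x^4 - 23*x^3 - 8*x^2 - 27*x - 4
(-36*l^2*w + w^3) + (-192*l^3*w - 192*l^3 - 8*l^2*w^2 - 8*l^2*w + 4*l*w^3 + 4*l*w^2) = -192*l^3*w - 192*l^3 - 8*l^2*w^2 - 44*l^2*w + 4*l*w^3 + 4*l*w^2 + w^3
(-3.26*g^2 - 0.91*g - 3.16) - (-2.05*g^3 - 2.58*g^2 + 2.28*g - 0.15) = 2.05*g^3 - 0.68*g^2 - 3.19*g - 3.01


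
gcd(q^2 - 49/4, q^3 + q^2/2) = 1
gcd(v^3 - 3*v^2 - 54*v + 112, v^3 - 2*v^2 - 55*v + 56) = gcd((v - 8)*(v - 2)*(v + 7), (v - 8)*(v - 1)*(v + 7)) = v^2 - v - 56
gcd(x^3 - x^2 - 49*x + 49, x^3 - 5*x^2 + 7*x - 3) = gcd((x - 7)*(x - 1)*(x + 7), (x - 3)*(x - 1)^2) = x - 1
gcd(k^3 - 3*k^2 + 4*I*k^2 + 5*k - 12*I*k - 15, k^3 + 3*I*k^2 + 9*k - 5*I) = k^2 + 4*I*k + 5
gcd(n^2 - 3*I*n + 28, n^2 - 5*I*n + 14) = n - 7*I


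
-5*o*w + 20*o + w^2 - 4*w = (-5*o + w)*(w - 4)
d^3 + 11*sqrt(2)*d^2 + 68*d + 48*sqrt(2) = (d + sqrt(2))*(d + 4*sqrt(2))*(d + 6*sqrt(2))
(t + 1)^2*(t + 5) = t^3 + 7*t^2 + 11*t + 5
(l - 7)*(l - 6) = l^2 - 13*l + 42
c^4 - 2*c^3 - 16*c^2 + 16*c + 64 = (c - 4)*(c + 2)*(c - 2*sqrt(2))*(c + 2*sqrt(2))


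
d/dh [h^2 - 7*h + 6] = 2*h - 7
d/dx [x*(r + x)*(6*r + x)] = 6*r^2 + 14*r*x + 3*x^2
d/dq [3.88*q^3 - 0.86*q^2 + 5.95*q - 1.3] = 11.64*q^2 - 1.72*q + 5.95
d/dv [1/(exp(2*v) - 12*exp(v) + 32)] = 2*(6 - exp(v))*exp(v)/(exp(2*v) - 12*exp(v) + 32)^2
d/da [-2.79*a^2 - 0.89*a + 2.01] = -5.58*a - 0.89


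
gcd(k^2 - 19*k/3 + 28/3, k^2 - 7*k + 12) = k - 4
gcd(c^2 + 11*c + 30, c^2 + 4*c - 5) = c + 5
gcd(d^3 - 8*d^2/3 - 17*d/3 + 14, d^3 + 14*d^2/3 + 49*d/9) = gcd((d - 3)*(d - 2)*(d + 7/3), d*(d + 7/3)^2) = d + 7/3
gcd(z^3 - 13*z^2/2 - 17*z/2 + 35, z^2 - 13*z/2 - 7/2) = z - 7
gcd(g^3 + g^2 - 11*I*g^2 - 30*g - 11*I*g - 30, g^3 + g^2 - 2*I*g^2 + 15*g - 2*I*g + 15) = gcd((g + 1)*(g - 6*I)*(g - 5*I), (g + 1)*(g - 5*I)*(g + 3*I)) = g^2 + g*(1 - 5*I) - 5*I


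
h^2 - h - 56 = (h - 8)*(h + 7)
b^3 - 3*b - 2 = (b - 2)*(b + 1)^2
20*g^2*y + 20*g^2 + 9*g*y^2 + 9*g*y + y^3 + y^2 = (4*g + y)*(5*g + y)*(y + 1)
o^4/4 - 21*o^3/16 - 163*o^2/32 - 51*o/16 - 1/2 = (o/4 + 1/2)*(o - 8)*(o + 1/4)*(o + 1/2)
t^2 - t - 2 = (t - 2)*(t + 1)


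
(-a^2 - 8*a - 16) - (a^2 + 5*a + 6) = -2*a^2 - 13*a - 22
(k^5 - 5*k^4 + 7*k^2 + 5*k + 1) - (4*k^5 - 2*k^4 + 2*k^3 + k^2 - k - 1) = -3*k^5 - 3*k^4 - 2*k^3 + 6*k^2 + 6*k + 2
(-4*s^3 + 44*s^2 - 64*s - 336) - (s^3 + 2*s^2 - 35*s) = -5*s^3 + 42*s^2 - 29*s - 336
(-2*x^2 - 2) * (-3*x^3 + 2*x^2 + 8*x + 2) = 6*x^5 - 4*x^4 - 10*x^3 - 8*x^2 - 16*x - 4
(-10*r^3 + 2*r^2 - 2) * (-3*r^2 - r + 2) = 30*r^5 + 4*r^4 - 22*r^3 + 10*r^2 + 2*r - 4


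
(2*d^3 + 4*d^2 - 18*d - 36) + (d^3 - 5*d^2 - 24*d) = 3*d^3 - d^2 - 42*d - 36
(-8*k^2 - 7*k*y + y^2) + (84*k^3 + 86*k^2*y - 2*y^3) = 84*k^3 + 86*k^2*y - 8*k^2 - 7*k*y - 2*y^3 + y^2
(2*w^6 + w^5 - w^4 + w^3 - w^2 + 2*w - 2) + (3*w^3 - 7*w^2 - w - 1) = 2*w^6 + w^5 - w^4 + 4*w^3 - 8*w^2 + w - 3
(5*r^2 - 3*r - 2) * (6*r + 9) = 30*r^3 + 27*r^2 - 39*r - 18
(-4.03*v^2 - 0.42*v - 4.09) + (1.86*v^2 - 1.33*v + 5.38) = -2.17*v^2 - 1.75*v + 1.29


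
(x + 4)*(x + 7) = x^2 + 11*x + 28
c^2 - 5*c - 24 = (c - 8)*(c + 3)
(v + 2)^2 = v^2 + 4*v + 4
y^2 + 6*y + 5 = (y + 1)*(y + 5)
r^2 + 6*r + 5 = (r + 1)*(r + 5)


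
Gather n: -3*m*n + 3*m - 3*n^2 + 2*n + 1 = 3*m - 3*n^2 + n*(2 - 3*m) + 1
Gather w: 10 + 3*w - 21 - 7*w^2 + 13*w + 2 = -7*w^2 + 16*w - 9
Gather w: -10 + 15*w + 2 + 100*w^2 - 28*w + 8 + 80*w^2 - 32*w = 180*w^2 - 45*w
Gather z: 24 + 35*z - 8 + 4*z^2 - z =4*z^2 + 34*z + 16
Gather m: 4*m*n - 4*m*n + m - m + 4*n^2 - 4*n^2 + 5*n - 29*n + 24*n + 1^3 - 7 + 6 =0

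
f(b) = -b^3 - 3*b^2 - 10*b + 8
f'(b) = -3*b^2 - 6*b - 10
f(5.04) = -246.63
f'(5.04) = -116.44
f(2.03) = -33.03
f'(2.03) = -34.54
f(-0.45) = 11.98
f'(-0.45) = -7.91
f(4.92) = -232.91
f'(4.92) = -112.14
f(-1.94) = 23.41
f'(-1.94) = -9.65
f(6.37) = -435.91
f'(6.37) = -169.95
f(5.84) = -351.89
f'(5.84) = -147.36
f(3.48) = -105.28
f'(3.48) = -67.21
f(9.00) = -1054.00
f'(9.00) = -307.00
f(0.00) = 8.00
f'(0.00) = -10.00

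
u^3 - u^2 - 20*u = u*(u - 5)*(u + 4)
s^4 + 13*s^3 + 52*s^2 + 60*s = s*(s + 2)*(s + 5)*(s + 6)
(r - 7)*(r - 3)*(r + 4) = r^3 - 6*r^2 - 19*r + 84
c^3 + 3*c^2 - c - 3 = (c - 1)*(c + 1)*(c + 3)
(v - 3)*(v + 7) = v^2 + 4*v - 21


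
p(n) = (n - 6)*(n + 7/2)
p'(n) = 2*n - 5/2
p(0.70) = -22.26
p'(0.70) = -1.10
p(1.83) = -22.23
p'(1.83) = 1.16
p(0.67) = -22.23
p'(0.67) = -1.16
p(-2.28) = -10.10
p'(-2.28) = -7.06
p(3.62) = -16.95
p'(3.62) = 4.74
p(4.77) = -10.17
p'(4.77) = 7.04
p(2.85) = -20.00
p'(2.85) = 3.20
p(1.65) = -22.40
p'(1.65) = 0.80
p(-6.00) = 30.00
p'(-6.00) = -14.50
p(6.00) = 0.00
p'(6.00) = 9.50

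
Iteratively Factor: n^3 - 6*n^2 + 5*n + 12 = (n + 1)*(n^2 - 7*n + 12) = (n - 4)*(n + 1)*(n - 3)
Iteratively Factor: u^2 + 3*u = (u)*(u + 3)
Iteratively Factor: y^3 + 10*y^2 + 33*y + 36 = (y + 3)*(y^2 + 7*y + 12) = (y + 3)*(y + 4)*(y + 3)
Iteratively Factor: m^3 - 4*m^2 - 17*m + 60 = (m - 3)*(m^2 - m - 20) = (m - 3)*(m + 4)*(m - 5)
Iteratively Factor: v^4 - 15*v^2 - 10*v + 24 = (v - 4)*(v^3 + 4*v^2 + v - 6) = (v - 4)*(v + 2)*(v^2 + 2*v - 3) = (v - 4)*(v - 1)*(v + 2)*(v + 3)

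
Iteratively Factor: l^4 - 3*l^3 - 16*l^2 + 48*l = (l - 3)*(l^3 - 16*l) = (l - 4)*(l - 3)*(l^2 + 4*l) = (l - 4)*(l - 3)*(l + 4)*(l)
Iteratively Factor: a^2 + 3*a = (a)*(a + 3)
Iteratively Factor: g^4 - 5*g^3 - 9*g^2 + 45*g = (g + 3)*(g^3 - 8*g^2 + 15*g) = (g - 3)*(g + 3)*(g^2 - 5*g) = (g - 5)*(g - 3)*(g + 3)*(g)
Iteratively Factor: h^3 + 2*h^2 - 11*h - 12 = (h + 4)*(h^2 - 2*h - 3) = (h + 1)*(h + 4)*(h - 3)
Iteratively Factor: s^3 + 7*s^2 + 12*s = (s + 4)*(s^2 + 3*s) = s*(s + 4)*(s + 3)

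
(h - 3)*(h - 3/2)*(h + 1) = h^3 - 7*h^2/2 + 9/2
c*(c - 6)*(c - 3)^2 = c^4 - 12*c^3 + 45*c^2 - 54*c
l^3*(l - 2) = l^4 - 2*l^3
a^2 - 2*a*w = a*(a - 2*w)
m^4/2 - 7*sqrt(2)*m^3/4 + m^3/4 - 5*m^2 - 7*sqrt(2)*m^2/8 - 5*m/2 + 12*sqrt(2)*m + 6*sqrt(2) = (m/2 + sqrt(2))*(m + 1/2)*(m - 4*sqrt(2))*(m - 3*sqrt(2)/2)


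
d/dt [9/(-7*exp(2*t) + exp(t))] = 9*(14*exp(t) - 1)*exp(-t)/(7*exp(t) - 1)^2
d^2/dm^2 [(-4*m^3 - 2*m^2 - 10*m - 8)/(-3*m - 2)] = 8*(9*m^3 + 18*m^2 + 12*m + 5)/(27*m^3 + 54*m^2 + 36*m + 8)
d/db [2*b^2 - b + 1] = 4*b - 1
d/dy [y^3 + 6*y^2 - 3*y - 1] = 3*y^2 + 12*y - 3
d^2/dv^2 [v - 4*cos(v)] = 4*cos(v)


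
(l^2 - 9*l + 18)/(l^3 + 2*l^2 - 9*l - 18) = (l - 6)/(l^2 + 5*l + 6)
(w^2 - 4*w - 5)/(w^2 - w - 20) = (w + 1)/(w + 4)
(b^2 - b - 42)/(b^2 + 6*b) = (b - 7)/b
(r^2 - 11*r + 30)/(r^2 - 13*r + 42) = (r - 5)/(r - 7)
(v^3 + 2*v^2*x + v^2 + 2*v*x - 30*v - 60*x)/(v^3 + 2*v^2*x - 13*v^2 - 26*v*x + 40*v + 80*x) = (v + 6)/(v - 8)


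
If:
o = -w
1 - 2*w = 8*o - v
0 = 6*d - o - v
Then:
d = -7*w/6 - 1/6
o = -w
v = -6*w - 1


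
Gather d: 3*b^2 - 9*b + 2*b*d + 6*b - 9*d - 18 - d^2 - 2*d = 3*b^2 - 3*b - d^2 + d*(2*b - 11) - 18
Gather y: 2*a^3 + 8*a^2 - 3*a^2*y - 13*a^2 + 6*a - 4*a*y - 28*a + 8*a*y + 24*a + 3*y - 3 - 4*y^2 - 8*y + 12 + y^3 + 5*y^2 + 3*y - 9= 2*a^3 - 5*a^2 + 2*a + y^3 + y^2 + y*(-3*a^2 + 4*a - 2)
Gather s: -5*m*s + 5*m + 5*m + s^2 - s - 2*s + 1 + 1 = 10*m + s^2 + s*(-5*m - 3) + 2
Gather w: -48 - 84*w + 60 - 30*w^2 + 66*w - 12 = -30*w^2 - 18*w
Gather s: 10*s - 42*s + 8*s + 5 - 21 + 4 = -24*s - 12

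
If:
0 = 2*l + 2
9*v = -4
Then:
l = -1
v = -4/9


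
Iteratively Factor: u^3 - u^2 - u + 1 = (u + 1)*(u^2 - 2*u + 1) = (u - 1)*(u + 1)*(u - 1)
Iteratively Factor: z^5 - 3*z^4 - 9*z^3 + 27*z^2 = (z - 3)*(z^4 - 9*z^2) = (z - 3)^2*(z^3 + 3*z^2) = z*(z - 3)^2*(z^2 + 3*z) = z^2*(z - 3)^2*(z + 3)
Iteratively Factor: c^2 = (c)*(c)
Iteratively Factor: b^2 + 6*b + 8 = (b + 2)*(b + 4)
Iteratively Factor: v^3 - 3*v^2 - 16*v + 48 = (v - 4)*(v^2 + v - 12) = (v - 4)*(v - 3)*(v + 4)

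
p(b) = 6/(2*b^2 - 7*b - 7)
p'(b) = 6*(7 - 4*b)/(2*b^2 - 7*b - 7)^2 = 6*(7 - 4*b)/(-2*b^2 + 7*b + 7)^2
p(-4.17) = 0.11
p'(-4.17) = 0.04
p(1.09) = -0.49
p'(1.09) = 0.11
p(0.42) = -0.63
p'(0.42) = 0.35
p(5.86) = 0.29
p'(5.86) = -0.23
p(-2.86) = 0.20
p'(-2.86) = 0.13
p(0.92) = -0.51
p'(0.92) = 0.14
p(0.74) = -0.54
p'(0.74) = 0.20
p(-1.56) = 0.68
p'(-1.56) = 1.03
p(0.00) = -0.86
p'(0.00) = 0.86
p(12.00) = 0.03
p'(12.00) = -0.00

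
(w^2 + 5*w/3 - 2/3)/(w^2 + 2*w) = (w - 1/3)/w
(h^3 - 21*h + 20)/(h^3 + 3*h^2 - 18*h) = (h^3 - 21*h + 20)/(h*(h^2 + 3*h - 18))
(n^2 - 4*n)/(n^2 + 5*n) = (n - 4)/(n + 5)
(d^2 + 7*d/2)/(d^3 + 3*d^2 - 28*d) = (d + 7/2)/(d^2 + 3*d - 28)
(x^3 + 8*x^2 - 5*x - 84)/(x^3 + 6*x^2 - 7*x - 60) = (x + 7)/(x + 5)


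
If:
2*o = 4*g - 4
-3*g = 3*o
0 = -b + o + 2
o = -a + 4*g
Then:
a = 10/3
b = 4/3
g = 2/3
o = -2/3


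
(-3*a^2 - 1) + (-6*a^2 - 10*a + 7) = -9*a^2 - 10*a + 6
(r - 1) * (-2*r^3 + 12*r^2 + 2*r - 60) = -2*r^4 + 14*r^3 - 10*r^2 - 62*r + 60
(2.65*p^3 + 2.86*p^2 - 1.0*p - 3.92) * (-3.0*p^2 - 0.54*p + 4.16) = -7.95*p^5 - 10.011*p^4 + 12.4796*p^3 + 24.1976*p^2 - 2.0432*p - 16.3072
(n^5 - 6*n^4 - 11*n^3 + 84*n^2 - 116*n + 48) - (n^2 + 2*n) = n^5 - 6*n^4 - 11*n^3 + 83*n^2 - 118*n + 48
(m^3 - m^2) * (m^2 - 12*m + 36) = m^5 - 13*m^4 + 48*m^3 - 36*m^2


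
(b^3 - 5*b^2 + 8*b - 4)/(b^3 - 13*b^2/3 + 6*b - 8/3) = 3*(b - 2)/(3*b - 4)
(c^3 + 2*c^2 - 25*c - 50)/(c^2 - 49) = (c^3 + 2*c^2 - 25*c - 50)/(c^2 - 49)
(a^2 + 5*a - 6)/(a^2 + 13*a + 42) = (a - 1)/(a + 7)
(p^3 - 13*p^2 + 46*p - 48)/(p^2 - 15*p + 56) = (p^2 - 5*p + 6)/(p - 7)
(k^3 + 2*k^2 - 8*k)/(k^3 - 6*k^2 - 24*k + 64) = k/(k - 8)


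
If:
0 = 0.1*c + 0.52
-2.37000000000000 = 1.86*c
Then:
No Solution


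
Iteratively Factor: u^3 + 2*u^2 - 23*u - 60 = (u - 5)*(u^2 + 7*u + 12) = (u - 5)*(u + 4)*(u + 3)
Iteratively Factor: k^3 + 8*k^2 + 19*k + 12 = (k + 4)*(k^2 + 4*k + 3) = (k + 3)*(k + 4)*(k + 1)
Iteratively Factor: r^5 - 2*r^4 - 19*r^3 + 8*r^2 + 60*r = (r - 5)*(r^4 + 3*r^3 - 4*r^2 - 12*r) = (r - 5)*(r - 2)*(r^3 + 5*r^2 + 6*r) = (r - 5)*(r - 2)*(r + 2)*(r^2 + 3*r) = r*(r - 5)*(r - 2)*(r + 2)*(r + 3)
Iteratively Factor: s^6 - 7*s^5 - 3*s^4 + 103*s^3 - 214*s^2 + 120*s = (s - 1)*(s^5 - 6*s^4 - 9*s^3 + 94*s^2 - 120*s) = (s - 3)*(s - 1)*(s^4 - 3*s^3 - 18*s^2 + 40*s) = (s - 5)*(s - 3)*(s - 1)*(s^3 + 2*s^2 - 8*s) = (s - 5)*(s - 3)*(s - 1)*(s + 4)*(s^2 - 2*s) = (s - 5)*(s - 3)*(s - 2)*(s - 1)*(s + 4)*(s)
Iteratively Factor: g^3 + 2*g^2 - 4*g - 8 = (g + 2)*(g^2 - 4) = (g - 2)*(g + 2)*(g + 2)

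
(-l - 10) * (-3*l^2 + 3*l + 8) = 3*l^3 + 27*l^2 - 38*l - 80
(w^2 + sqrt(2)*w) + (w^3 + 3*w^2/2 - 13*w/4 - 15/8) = w^3 + 5*w^2/2 - 13*w/4 + sqrt(2)*w - 15/8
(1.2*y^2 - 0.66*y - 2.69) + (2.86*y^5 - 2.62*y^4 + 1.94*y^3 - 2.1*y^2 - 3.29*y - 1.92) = 2.86*y^5 - 2.62*y^4 + 1.94*y^3 - 0.9*y^2 - 3.95*y - 4.61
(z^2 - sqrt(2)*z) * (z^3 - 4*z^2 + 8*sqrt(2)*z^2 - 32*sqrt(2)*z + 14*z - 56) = z^5 - 4*z^4 + 7*sqrt(2)*z^4 - 28*sqrt(2)*z^3 - 2*z^3 - 14*sqrt(2)*z^2 + 8*z^2 + 56*sqrt(2)*z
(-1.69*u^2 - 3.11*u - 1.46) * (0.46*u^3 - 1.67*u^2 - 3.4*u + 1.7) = -0.7774*u^5 + 1.3917*u^4 + 10.2681*u^3 + 10.1392*u^2 - 0.323*u - 2.482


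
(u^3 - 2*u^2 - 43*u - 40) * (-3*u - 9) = -3*u^4 - 3*u^3 + 147*u^2 + 507*u + 360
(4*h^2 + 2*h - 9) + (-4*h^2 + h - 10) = 3*h - 19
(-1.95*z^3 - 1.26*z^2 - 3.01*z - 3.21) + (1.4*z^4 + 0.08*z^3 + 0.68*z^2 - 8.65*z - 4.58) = 1.4*z^4 - 1.87*z^3 - 0.58*z^2 - 11.66*z - 7.79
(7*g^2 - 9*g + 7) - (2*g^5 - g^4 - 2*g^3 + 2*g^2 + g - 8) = -2*g^5 + g^4 + 2*g^3 + 5*g^2 - 10*g + 15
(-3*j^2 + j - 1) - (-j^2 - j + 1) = -2*j^2 + 2*j - 2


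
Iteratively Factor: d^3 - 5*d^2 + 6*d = (d - 3)*(d^2 - 2*d) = d*(d - 3)*(d - 2)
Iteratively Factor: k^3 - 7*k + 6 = (k - 1)*(k^2 + k - 6) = (k - 2)*(k - 1)*(k + 3)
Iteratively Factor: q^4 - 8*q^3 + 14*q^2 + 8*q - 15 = (q - 3)*(q^3 - 5*q^2 - q + 5) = (q - 5)*(q - 3)*(q^2 - 1) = (q - 5)*(q - 3)*(q - 1)*(q + 1)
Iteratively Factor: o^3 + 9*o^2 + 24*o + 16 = (o + 1)*(o^2 + 8*o + 16) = (o + 1)*(o + 4)*(o + 4)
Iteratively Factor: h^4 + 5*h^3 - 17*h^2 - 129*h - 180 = (h + 4)*(h^3 + h^2 - 21*h - 45) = (h + 3)*(h + 4)*(h^2 - 2*h - 15) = (h + 3)^2*(h + 4)*(h - 5)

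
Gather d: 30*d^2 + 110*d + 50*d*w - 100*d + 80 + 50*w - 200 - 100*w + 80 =30*d^2 + d*(50*w + 10) - 50*w - 40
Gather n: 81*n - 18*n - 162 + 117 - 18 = 63*n - 63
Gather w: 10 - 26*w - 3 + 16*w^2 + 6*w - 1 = 16*w^2 - 20*w + 6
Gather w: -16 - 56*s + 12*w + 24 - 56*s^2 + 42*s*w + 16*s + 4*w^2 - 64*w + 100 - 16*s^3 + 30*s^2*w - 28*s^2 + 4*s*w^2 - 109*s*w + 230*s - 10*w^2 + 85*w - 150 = -16*s^3 - 84*s^2 + 190*s + w^2*(4*s - 6) + w*(30*s^2 - 67*s + 33) - 42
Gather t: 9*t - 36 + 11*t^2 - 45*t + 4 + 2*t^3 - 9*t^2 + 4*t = 2*t^3 + 2*t^2 - 32*t - 32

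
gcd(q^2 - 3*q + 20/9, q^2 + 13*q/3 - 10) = q - 5/3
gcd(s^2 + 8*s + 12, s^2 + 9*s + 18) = s + 6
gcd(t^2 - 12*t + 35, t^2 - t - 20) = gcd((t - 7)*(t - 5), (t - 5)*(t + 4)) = t - 5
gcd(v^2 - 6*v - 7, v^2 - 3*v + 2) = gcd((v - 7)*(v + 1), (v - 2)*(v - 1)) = 1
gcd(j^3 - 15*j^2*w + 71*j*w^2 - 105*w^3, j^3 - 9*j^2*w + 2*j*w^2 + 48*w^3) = -j + 3*w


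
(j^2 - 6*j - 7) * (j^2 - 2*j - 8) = j^4 - 8*j^3 - 3*j^2 + 62*j + 56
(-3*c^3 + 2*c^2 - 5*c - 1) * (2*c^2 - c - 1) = -6*c^5 + 7*c^4 - 9*c^3 + c^2 + 6*c + 1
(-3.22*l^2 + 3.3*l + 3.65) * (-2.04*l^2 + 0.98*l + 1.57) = 6.5688*l^4 - 9.8876*l^3 - 9.2674*l^2 + 8.758*l + 5.7305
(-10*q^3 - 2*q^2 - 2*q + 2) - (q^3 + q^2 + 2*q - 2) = -11*q^3 - 3*q^2 - 4*q + 4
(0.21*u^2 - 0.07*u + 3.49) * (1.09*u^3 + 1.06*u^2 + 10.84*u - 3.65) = 0.2289*u^5 + 0.1463*u^4 + 6.0063*u^3 + 2.1741*u^2 + 38.0871*u - 12.7385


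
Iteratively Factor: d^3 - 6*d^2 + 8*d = (d)*(d^2 - 6*d + 8) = d*(d - 4)*(d - 2)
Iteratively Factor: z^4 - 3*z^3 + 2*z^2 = (z - 1)*(z^3 - 2*z^2) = (z - 2)*(z - 1)*(z^2) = z*(z - 2)*(z - 1)*(z)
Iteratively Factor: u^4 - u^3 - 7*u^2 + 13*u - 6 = (u + 3)*(u^3 - 4*u^2 + 5*u - 2) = (u - 1)*(u + 3)*(u^2 - 3*u + 2) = (u - 2)*(u - 1)*(u + 3)*(u - 1)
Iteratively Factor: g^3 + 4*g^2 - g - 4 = (g + 1)*(g^2 + 3*g - 4) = (g + 1)*(g + 4)*(g - 1)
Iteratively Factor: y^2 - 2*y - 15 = (y - 5)*(y + 3)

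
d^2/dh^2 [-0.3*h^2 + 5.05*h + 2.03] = -0.600000000000000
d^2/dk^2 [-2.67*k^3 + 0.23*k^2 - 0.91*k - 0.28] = 0.46 - 16.02*k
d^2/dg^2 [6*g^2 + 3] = 12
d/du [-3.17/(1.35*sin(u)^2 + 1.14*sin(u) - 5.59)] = (8.559*sin(u) + 3.6138)*cos(u)/(1.35*sin(u)^2 + 1.14*sin(u) - 5.59)^2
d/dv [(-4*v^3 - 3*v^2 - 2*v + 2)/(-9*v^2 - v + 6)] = (36*v^4 + 8*v^3 - 87*v^2 - 10)/(81*v^4 + 18*v^3 - 107*v^2 - 12*v + 36)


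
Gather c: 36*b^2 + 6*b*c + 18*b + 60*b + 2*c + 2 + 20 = 36*b^2 + 78*b + c*(6*b + 2) + 22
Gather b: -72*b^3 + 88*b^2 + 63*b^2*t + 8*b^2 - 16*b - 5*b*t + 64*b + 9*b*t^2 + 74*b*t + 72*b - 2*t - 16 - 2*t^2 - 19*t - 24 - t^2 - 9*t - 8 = -72*b^3 + b^2*(63*t + 96) + b*(9*t^2 + 69*t + 120) - 3*t^2 - 30*t - 48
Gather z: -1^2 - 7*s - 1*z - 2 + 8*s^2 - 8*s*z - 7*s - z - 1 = 8*s^2 - 14*s + z*(-8*s - 2) - 4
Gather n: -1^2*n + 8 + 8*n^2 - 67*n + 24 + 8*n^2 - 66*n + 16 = 16*n^2 - 134*n + 48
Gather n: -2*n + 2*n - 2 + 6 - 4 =0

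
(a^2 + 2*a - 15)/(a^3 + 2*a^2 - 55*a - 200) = (a - 3)/(a^2 - 3*a - 40)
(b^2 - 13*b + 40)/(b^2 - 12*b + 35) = (b - 8)/(b - 7)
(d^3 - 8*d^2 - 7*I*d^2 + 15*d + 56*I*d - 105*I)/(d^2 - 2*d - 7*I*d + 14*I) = (d^2 - 8*d + 15)/(d - 2)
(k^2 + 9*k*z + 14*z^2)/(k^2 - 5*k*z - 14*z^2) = (-k - 7*z)/(-k + 7*z)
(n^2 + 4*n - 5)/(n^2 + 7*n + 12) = (n^2 + 4*n - 5)/(n^2 + 7*n + 12)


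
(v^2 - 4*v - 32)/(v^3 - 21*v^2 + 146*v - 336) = (v + 4)/(v^2 - 13*v + 42)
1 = 1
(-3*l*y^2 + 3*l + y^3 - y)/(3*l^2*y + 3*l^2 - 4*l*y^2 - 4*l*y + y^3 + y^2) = (y - 1)/(-l + y)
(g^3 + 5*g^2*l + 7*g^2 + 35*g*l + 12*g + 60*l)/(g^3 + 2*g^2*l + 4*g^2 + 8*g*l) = (g^2 + 5*g*l + 3*g + 15*l)/(g*(g + 2*l))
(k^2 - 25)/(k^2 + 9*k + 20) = (k - 5)/(k + 4)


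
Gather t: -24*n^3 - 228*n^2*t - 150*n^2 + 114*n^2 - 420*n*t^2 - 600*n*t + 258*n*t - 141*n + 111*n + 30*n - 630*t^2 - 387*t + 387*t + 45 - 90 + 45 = -24*n^3 - 36*n^2 + t^2*(-420*n - 630) + t*(-228*n^2 - 342*n)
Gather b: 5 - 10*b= 5 - 10*b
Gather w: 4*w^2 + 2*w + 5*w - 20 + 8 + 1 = 4*w^2 + 7*w - 11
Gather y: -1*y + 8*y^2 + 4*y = 8*y^2 + 3*y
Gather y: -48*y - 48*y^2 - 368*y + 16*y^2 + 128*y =-32*y^2 - 288*y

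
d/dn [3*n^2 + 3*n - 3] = 6*n + 3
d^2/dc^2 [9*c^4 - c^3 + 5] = 6*c*(18*c - 1)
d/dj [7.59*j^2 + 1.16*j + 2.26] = 15.18*j + 1.16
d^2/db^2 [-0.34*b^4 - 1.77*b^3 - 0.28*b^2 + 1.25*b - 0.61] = -4.08*b^2 - 10.62*b - 0.56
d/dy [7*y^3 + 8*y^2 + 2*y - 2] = 21*y^2 + 16*y + 2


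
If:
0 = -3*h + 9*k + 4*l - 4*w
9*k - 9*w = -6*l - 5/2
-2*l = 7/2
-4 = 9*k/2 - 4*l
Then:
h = -47/9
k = -22/9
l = -7/4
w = -10/3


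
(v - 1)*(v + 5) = v^2 + 4*v - 5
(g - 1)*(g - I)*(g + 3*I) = g^3 - g^2 + 2*I*g^2 + 3*g - 2*I*g - 3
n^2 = n^2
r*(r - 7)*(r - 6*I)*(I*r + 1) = I*r^4 + 7*r^3 - 7*I*r^3 - 49*r^2 - 6*I*r^2 + 42*I*r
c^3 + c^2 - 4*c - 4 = (c - 2)*(c + 1)*(c + 2)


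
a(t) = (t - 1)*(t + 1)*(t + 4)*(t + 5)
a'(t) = (t - 1)*(t + 1)*(t + 4) + (t - 1)*(t + 1)*(t + 5) + (t - 1)*(t + 4)*(t + 5) + (t + 1)*(t + 4)*(t + 5) = 4*t^3 + 27*t^2 + 38*t - 9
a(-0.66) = -8.18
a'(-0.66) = -23.47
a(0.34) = -20.50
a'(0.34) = 7.20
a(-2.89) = 17.22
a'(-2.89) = 10.14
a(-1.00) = 0.00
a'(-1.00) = -24.00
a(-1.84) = 16.28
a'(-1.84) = -12.43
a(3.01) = 452.58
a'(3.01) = 459.09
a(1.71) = 73.72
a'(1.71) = 154.93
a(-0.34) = -15.08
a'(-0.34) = -18.96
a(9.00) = 14560.00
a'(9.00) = 5436.00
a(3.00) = 448.00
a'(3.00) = 456.00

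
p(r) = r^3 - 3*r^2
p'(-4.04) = 73.20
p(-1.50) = -10.12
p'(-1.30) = 12.87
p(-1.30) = -7.27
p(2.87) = -1.07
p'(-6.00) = 144.00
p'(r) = 3*r^2 - 6*r = 3*r*(r - 2)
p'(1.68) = -1.61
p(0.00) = 0.00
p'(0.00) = 0.00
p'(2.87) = 7.49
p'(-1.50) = 15.75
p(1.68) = -3.73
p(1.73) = -3.80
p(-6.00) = -324.00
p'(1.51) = -2.22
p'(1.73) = -1.40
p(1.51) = -3.40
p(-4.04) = -114.90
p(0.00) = 0.00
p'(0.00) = 0.00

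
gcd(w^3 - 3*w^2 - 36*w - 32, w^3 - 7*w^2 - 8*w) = w^2 - 7*w - 8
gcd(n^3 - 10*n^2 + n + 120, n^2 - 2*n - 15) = n^2 - 2*n - 15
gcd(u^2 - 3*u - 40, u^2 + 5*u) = u + 5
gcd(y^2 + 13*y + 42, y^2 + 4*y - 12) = y + 6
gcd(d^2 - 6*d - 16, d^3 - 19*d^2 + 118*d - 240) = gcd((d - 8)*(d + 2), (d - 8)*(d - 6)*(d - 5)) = d - 8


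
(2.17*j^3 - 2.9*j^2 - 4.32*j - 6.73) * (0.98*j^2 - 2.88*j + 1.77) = 2.1266*j^5 - 9.0916*j^4 + 7.9593*j^3 + 0.713200000000001*j^2 + 11.736*j - 11.9121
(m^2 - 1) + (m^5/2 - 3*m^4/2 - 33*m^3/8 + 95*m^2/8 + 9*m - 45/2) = m^5/2 - 3*m^4/2 - 33*m^3/8 + 103*m^2/8 + 9*m - 47/2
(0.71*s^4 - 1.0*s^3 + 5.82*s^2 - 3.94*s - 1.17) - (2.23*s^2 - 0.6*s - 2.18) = 0.71*s^4 - 1.0*s^3 + 3.59*s^2 - 3.34*s + 1.01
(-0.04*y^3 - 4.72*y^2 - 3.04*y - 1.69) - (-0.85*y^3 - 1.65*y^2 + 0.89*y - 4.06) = 0.81*y^3 - 3.07*y^2 - 3.93*y + 2.37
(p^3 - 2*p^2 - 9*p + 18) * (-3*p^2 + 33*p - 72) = -3*p^5 + 39*p^4 - 111*p^3 - 207*p^2 + 1242*p - 1296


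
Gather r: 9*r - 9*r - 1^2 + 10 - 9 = 0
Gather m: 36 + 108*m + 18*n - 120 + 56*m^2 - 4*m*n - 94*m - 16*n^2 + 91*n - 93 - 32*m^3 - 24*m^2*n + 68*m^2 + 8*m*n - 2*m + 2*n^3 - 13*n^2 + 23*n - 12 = -32*m^3 + m^2*(124 - 24*n) + m*(4*n + 12) + 2*n^3 - 29*n^2 + 132*n - 189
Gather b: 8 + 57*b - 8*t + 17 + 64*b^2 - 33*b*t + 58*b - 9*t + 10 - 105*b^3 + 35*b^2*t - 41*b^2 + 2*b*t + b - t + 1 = -105*b^3 + b^2*(35*t + 23) + b*(116 - 31*t) - 18*t + 36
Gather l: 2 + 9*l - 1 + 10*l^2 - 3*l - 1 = 10*l^2 + 6*l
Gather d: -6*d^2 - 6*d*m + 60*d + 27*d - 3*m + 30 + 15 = -6*d^2 + d*(87 - 6*m) - 3*m + 45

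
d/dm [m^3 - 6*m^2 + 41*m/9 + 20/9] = 3*m^2 - 12*m + 41/9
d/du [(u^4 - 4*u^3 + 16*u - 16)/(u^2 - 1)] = 2*(u^5 - 2*u^4 - 2*u^3 - 2*u^2 + 16*u - 8)/(u^4 - 2*u^2 + 1)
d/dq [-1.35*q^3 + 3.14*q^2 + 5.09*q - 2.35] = -4.05*q^2 + 6.28*q + 5.09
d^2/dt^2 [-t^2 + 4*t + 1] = -2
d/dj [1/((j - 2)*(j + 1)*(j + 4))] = (-(j - 2)*(j + 1) - (j - 2)*(j + 4) - (j + 1)*(j + 4))/((j - 2)^2*(j + 1)^2*(j + 4)^2)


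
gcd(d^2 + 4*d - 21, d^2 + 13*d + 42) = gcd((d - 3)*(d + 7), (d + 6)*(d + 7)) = d + 7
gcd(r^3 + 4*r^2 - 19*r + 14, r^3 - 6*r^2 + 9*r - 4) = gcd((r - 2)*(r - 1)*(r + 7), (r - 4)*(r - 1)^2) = r - 1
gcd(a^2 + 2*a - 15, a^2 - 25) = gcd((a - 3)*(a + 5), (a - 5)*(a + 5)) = a + 5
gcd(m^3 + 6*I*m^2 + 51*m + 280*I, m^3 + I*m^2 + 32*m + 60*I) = m + 5*I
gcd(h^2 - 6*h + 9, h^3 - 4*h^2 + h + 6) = h - 3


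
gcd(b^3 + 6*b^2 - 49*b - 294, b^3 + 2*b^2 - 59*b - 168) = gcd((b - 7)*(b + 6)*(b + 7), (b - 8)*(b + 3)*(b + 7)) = b + 7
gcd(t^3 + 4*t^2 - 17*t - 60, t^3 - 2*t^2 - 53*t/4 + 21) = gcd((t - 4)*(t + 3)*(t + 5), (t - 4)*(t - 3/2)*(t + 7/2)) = t - 4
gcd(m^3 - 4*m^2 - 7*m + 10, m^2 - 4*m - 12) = m + 2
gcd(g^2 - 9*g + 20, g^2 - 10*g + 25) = g - 5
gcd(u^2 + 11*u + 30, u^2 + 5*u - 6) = u + 6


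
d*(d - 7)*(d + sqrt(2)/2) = d^3 - 7*d^2 + sqrt(2)*d^2/2 - 7*sqrt(2)*d/2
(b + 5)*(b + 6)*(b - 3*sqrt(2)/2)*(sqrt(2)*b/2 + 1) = sqrt(2)*b^4/2 - b^3/2 + 11*sqrt(2)*b^3/2 - 11*b^2/2 + 27*sqrt(2)*b^2/2 - 33*sqrt(2)*b/2 - 15*b - 45*sqrt(2)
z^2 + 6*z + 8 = (z + 2)*(z + 4)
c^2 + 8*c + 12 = (c + 2)*(c + 6)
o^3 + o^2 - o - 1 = (o - 1)*(o + 1)^2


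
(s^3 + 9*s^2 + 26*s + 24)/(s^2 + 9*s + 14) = (s^2 + 7*s + 12)/(s + 7)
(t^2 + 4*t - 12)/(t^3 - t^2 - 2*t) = (t + 6)/(t*(t + 1))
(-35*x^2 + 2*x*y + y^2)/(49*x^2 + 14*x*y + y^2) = (-5*x + y)/(7*x + y)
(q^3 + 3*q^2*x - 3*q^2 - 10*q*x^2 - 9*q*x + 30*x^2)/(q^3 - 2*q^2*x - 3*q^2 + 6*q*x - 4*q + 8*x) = (q^2 + 5*q*x - 3*q - 15*x)/(q^2 - 3*q - 4)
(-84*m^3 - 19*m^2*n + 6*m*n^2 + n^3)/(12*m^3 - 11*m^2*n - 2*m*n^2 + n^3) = (-7*m - n)/(m - n)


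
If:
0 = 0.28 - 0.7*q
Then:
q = 0.40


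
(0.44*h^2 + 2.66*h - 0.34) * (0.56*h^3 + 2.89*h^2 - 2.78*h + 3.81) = 0.2464*h^5 + 2.7612*h^4 + 6.2738*h^3 - 6.701*h^2 + 11.0798*h - 1.2954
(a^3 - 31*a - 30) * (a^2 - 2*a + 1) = a^5 - 2*a^4 - 30*a^3 + 32*a^2 + 29*a - 30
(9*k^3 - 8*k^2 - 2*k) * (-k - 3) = -9*k^4 - 19*k^3 + 26*k^2 + 6*k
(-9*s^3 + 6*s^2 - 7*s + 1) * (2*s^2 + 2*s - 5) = -18*s^5 - 6*s^4 + 43*s^3 - 42*s^2 + 37*s - 5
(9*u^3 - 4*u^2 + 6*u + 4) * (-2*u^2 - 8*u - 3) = -18*u^5 - 64*u^4 - 7*u^3 - 44*u^2 - 50*u - 12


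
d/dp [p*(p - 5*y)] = 2*p - 5*y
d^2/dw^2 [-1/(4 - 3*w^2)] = 6*(9*w^2 + 4)/(3*w^2 - 4)^3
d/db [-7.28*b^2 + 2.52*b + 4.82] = 2.52 - 14.56*b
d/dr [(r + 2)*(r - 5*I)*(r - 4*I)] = 3*r^2 + r*(4 - 18*I) - 20 - 18*I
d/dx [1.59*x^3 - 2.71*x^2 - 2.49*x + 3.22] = 4.77*x^2 - 5.42*x - 2.49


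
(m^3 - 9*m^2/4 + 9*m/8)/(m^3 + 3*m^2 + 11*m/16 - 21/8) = 2*m*(2*m - 3)/(4*m^2 + 15*m + 14)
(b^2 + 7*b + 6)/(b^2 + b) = (b + 6)/b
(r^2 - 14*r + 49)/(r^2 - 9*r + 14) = (r - 7)/(r - 2)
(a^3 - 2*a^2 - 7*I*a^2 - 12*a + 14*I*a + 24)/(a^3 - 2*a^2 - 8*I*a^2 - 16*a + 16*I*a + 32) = (a - 3*I)/(a - 4*I)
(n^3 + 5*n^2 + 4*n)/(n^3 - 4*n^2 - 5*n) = (n + 4)/(n - 5)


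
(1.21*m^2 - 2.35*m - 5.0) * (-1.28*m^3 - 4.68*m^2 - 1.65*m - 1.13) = -1.5488*m^5 - 2.6548*m^4 + 15.4015*m^3 + 25.9102*m^2 + 10.9055*m + 5.65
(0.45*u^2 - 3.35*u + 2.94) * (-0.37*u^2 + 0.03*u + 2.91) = -0.1665*u^4 + 1.253*u^3 + 0.1212*u^2 - 9.6603*u + 8.5554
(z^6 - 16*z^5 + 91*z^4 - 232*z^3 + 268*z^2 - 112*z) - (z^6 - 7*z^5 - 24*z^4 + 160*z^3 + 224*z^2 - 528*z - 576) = -9*z^5 + 115*z^4 - 392*z^3 + 44*z^2 + 416*z + 576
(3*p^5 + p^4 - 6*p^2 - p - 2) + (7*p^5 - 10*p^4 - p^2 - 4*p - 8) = 10*p^5 - 9*p^4 - 7*p^2 - 5*p - 10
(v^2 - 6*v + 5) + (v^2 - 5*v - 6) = 2*v^2 - 11*v - 1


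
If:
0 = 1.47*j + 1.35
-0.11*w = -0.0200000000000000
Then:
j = -0.92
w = 0.18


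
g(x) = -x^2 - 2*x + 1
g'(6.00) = -14.00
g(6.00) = -47.00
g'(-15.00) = 28.00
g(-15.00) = -194.00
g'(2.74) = -7.48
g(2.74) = -11.99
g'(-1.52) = 1.04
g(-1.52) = 1.73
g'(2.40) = -6.80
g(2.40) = -9.56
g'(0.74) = -3.48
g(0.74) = -1.03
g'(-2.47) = 2.94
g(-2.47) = -0.16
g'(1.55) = -5.10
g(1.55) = -4.50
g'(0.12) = -2.24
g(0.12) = 0.75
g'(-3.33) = 4.66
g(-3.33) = -3.43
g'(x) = -2*x - 2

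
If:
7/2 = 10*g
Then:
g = 7/20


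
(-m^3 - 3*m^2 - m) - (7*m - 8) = -m^3 - 3*m^2 - 8*m + 8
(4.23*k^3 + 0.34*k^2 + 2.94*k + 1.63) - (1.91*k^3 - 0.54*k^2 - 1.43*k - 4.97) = 2.32*k^3 + 0.88*k^2 + 4.37*k + 6.6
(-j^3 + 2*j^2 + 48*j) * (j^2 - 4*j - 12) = -j^5 + 6*j^4 + 52*j^3 - 216*j^2 - 576*j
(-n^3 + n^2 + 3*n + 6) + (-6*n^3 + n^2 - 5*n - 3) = -7*n^3 + 2*n^2 - 2*n + 3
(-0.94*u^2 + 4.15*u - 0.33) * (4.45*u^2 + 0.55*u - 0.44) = -4.183*u^4 + 17.9505*u^3 + 1.2276*u^2 - 2.0075*u + 0.1452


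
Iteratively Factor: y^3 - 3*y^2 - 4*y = (y)*(y^2 - 3*y - 4) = y*(y - 4)*(y + 1)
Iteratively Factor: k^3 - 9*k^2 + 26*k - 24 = (k - 2)*(k^2 - 7*k + 12) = (k - 3)*(k - 2)*(k - 4)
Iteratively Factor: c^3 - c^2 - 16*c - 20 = (c - 5)*(c^2 + 4*c + 4) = (c - 5)*(c + 2)*(c + 2)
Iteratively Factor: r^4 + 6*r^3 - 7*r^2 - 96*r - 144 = (r + 3)*(r^3 + 3*r^2 - 16*r - 48) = (r + 3)*(r + 4)*(r^2 - r - 12) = (r + 3)^2*(r + 4)*(r - 4)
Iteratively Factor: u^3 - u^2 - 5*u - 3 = (u - 3)*(u^2 + 2*u + 1) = (u - 3)*(u + 1)*(u + 1)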